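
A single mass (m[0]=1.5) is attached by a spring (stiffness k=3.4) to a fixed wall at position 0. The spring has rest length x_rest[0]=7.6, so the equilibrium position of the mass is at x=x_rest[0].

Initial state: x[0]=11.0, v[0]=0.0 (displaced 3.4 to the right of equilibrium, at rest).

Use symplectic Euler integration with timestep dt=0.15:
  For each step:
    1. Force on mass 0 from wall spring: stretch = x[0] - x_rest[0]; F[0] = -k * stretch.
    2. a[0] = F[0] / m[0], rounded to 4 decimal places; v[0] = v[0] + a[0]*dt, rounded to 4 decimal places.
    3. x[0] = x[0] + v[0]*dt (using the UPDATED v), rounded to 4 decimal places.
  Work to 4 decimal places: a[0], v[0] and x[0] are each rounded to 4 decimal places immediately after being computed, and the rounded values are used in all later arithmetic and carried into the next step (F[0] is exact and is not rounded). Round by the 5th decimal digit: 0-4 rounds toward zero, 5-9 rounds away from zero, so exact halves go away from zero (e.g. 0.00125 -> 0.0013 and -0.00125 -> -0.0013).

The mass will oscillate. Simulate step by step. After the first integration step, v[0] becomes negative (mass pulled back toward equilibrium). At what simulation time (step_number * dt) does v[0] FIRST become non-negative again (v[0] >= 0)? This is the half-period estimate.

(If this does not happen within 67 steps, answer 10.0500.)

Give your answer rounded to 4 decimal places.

Step 0: x=[11.0000] v=[0.0000]
Step 1: x=[10.8266] v=[-1.1560]
Step 2: x=[10.4887] v=[-2.2530]
Step 3: x=[10.0034] v=[-3.2352]
Step 4: x=[9.3955] v=[-4.0524]
Step 5: x=[8.6961] v=[-4.6629]
Step 6: x=[7.9408] v=[-5.0356]
Step 7: x=[7.1681] v=[-5.1515]
Step 8: x=[6.4174] v=[-5.0047]
Step 9: x=[5.7270] v=[-4.6026]
Step 10: x=[5.1321] v=[-3.9658]
Step 11: x=[4.6631] v=[-3.1267]
Step 12: x=[4.3439] v=[-2.1282]
Step 13: x=[4.1907] v=[-1.0211]
Step 14: x=[4.2114] v=[0.1381]
First v>=0 after going negative at step 14, time=2.1000

Answer: 2.1000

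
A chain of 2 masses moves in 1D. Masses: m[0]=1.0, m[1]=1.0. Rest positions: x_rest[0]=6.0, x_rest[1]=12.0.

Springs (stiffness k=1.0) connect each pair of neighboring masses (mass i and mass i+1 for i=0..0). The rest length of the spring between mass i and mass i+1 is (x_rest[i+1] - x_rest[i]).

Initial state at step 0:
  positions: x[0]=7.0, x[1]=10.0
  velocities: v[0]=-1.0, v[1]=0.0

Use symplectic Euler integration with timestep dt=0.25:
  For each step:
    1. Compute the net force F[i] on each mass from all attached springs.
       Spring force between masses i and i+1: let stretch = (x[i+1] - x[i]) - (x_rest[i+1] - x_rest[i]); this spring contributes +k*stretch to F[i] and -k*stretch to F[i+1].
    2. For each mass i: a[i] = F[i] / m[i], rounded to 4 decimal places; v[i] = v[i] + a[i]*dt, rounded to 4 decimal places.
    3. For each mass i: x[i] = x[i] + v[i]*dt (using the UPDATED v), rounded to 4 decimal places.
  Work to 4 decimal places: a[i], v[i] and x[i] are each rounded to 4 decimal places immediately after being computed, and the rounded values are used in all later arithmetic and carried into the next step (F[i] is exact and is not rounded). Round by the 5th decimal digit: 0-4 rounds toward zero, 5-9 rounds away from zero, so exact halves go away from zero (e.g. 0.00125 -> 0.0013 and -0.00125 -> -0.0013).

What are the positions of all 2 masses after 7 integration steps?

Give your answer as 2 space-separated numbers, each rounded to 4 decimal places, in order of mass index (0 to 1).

Step 0: x=[7.0000 10.0000] v=[-1.0000 0.0000]
Step 1: x=[6.5625 10.1875] v=[-1.7500 0.7500]
Step 2: x=[5.9766 10.5235] v=[-2.3438 1.3438]
Step 3: x=[5.2998 10.9503] v=[-2.7071 1.7071]
Step 4: x=[4.6012 11.3989] v=[-2.7945 1.7945]
Step 5: x=[3.9524 11.7977] v=[-2.5951 1.5951]
Step 6: x=[3.4190 12.0812] v=[-2.1338 1.1338]
Step 7: x=[3.0519 12.1983] v=[-1.4683 0.4683]

Answer: 3.0519 12.1983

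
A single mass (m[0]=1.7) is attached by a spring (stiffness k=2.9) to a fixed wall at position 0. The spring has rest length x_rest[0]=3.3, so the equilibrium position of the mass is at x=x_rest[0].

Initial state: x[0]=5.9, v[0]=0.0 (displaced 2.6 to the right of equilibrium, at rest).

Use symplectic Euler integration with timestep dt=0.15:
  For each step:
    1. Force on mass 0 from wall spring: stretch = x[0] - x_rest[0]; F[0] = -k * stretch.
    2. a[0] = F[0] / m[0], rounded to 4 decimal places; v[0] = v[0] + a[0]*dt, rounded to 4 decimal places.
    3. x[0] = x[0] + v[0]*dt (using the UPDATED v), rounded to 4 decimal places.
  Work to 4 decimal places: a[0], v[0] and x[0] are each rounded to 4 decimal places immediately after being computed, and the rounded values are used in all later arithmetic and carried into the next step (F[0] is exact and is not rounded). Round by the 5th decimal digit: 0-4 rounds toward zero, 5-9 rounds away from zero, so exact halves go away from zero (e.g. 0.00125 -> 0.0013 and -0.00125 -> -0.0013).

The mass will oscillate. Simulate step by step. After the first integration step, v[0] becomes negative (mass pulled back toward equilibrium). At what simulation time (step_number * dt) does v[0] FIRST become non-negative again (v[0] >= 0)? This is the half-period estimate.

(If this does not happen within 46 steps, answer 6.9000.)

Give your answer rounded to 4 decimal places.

Answer: 2.5500

Derivation:
Step 0: x=[5.9000] v=[0.0000]
Step 1: x=[5.8002] v=[-0.6653]
Step 2: x=[5.6044] v=[-1.3051]
Step 3: x=[5.3202] v=[-1.8948]
Step 4: x=[4.9584] v=[-2.4117]
Step 5: x=[4.5330] v=[-2.8361]
Step 6: x=[4.0603] v=[-3.1516]
Step 7: x=[3.5584] v=[-3.3462]
Step 8: x=[3.0466] v=[-3.4123]
Step 9: x=[2.5445] v=[-3.3475]
Step 10: x=[2.0714] v=[-3.1542]
Step 11: x=[1.6454] v=[-2.8398]
Step 12: x=[1.2829] v=[-2.4164]
Step 13: x=[0.9979] v=[-1.9003]
Step 14: x=[0.8012] v=[-1.3112]
Step 15: x=[0.7004] v=[-0.6718]
Step 16: x=[0.6994] v=[-0.0066]
Step 17: x=[0.7982] v=[0.6588]
First v>=0 after going negative at step 17, time=2.5500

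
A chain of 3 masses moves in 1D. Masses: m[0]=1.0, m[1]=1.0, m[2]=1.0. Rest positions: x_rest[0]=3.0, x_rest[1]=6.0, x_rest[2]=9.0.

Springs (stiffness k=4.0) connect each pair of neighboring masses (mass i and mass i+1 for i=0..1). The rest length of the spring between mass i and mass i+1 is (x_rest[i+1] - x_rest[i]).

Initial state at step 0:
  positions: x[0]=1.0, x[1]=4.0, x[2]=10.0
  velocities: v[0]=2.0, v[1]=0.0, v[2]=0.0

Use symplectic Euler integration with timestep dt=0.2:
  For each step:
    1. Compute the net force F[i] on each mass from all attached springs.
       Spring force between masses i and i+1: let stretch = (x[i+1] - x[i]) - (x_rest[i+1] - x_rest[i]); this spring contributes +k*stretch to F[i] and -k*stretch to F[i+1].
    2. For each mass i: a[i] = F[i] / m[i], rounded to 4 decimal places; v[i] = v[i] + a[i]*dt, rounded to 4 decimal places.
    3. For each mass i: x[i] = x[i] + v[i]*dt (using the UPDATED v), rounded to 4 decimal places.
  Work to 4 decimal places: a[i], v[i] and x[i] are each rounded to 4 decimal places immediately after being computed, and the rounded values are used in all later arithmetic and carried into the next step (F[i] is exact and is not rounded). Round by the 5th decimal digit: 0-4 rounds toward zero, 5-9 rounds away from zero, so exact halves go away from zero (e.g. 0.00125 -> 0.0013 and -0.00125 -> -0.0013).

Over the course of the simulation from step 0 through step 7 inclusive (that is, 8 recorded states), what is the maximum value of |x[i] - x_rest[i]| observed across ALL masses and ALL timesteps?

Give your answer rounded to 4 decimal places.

Step 0: x=[1.0000 4.0000 10.0000] v=[2.0000 0.0000 0.0000]
Step 1: x=[1.4000 4.4800 9.5200] v=[2.0000 2.4000 -2.4000]
Step 2: x=[1.8128 5.2736 8.7136] v=[2.0640 3.9680 -4.0320]
Step 3: x=[2.2993 6.0639 7.8368] v=[2.4326 3.9514 -4.3840]
Step 4: x=[2.9082 6.5355 7.1563] v=[3.0443 2.3580 -3.4023]
Step 5: x=[3.6174 6.5261 6.8565] v=[3.5461 -0.0472 -1.4989]
Step 6: x=[4.3120 6.1041 6.9839] v=[3.4731 -2.1098 0.6368]
Step 7: x=[4.8134 5.5362 7.4505] v=[2.5068 -2.8396 2.3330]
Max displacement = 2.1435

Answer: 2.1435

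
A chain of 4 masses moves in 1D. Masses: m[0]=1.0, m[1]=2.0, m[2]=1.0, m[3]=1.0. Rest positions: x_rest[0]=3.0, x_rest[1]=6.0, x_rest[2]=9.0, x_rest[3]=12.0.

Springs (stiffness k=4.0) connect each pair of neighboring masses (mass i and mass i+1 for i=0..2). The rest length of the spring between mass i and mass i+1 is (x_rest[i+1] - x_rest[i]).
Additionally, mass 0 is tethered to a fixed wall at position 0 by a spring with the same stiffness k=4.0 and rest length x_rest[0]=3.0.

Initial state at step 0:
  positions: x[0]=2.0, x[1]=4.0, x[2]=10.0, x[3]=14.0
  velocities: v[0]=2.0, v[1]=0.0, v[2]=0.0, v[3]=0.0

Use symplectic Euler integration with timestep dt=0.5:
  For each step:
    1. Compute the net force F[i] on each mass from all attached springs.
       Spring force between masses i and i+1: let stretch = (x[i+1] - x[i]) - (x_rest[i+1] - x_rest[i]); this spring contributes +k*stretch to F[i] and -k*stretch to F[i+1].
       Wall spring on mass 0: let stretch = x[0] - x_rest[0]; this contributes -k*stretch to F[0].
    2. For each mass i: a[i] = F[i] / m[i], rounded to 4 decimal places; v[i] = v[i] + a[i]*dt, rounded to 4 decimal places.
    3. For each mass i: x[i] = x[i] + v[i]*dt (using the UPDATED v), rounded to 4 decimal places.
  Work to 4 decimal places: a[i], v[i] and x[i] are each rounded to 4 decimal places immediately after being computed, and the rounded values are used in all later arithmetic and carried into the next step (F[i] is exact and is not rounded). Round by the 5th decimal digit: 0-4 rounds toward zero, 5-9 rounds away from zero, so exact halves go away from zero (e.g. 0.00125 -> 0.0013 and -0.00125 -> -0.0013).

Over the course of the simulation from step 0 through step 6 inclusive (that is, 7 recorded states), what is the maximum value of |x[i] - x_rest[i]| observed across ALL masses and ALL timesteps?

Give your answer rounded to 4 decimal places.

Step 0: x=[2.0000 4.0000 10.0000 14.0000] v=[2.0000 0.0000 0.0000 0.0000]
Step 1: x=[3.0000 6.0000 8.0000 13.0000] v=[2.0000 4.0000 -4.0000 -2.0000]
Step 2: x=[4.0000 7.5000 9.0000 10.0000] v=[2.0000 3.0000 2.0000 -6.0000]
Step 3: x=[4.5000 8.0000 9.5000 9.0000] v=[1.0000 1.0000 1.0000 -2.0000]
Step 4: x=[4.0000 7.5000 8.0000 11.5000] v=[-1.0000 -1.0000 -3.0000 5.0000]
Step 5: x=[3.0000 5.5000 9.5000 13.5000] v=[-2.0000 -4.0000 3.0000 4.0000]
Step 6: x=[1.5000 4.2500 11.0000 14.5000] v=[-3.0000 -2.5000 3.0000 2.0000]
Max displacement = 3.0000

Answer: 3.0000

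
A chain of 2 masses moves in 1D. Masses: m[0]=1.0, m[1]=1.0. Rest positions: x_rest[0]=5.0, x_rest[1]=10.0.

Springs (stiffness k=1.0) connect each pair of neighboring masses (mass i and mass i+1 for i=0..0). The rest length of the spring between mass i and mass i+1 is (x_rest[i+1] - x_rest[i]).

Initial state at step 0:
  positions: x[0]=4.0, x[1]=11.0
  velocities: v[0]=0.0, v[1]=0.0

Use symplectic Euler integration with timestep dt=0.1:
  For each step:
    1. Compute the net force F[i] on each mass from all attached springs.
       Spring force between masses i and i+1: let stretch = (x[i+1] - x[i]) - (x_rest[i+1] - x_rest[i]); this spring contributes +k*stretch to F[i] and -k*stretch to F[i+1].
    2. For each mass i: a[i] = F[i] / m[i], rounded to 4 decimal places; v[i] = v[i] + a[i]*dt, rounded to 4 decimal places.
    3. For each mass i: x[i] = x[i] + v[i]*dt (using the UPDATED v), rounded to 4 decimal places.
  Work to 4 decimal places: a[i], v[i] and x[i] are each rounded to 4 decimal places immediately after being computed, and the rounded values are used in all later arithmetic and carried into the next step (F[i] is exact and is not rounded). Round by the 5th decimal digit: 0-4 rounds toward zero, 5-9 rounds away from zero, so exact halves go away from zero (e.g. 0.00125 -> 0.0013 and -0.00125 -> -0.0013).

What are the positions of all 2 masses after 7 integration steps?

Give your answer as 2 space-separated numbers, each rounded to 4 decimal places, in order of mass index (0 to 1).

Step 0: x=[4.0000 11.0000] v=[0.0000 0.0000]
Step 1: x=[4.0200 10.9800] v=[0.2000 -0.2000]
Step 2: x=[4.0596 10.9404] v=[0.3960 -0.3960]
Step 3: x=[4.1180 10.8820] v=[0.5841 -0.5841]
Step 4: x=[4.1941 10.8060] v=[0.7605 -0.7605]
Step 5: x=[4.2863 10.7138] v=[0.9217 -0.9217]
Step 6: x=[4.3928 10.6074] v=[1.0645 -1.0645]
Step 7: x=[4.5114 10.4888] v=[1.1860 -1.1860]

Answer: 4.5114 10.4888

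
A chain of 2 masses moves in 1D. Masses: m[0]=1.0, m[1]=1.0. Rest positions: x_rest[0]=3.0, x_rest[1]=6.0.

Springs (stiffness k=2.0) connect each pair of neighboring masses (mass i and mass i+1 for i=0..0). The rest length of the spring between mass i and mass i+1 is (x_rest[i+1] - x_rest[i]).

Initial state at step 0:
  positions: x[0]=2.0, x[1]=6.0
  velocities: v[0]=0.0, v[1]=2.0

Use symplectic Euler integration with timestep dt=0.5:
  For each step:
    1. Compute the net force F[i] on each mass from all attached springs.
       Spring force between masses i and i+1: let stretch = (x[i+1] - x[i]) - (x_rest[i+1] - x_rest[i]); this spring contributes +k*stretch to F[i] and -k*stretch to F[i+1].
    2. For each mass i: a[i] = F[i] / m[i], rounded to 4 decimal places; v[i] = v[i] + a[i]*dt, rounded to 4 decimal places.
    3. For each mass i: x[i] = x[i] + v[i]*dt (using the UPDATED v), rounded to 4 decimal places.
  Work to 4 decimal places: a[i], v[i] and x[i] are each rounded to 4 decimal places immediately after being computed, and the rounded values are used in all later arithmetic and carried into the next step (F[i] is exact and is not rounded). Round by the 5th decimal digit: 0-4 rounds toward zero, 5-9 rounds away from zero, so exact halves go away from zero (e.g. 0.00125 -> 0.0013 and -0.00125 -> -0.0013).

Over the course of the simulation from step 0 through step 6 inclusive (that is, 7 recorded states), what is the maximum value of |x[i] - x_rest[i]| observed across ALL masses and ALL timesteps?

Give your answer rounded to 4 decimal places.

Step 0: x=[2.0000 6.0000] v=[0.0000 2.0000]
Step 1: x=[2.5000 6.5000] v=[1.0000 1.0000]
Step 2: x=[3.5000 6.5000] v=[2.0000 0.0000]
Step 3: x=[4.5000 6.5000] v=[2.0000 0.0000]
Step 4: x=[5.0000 7.0000] v=[1.0000 1.0000]
Step 5: x=[5.0000 8.0000] v=[0.0000 2.0000]
Step 6: x=[5.0000 9.0000] v=[0.0000 2.0000]
Max displacement = 3.0000

Answer: 3.0000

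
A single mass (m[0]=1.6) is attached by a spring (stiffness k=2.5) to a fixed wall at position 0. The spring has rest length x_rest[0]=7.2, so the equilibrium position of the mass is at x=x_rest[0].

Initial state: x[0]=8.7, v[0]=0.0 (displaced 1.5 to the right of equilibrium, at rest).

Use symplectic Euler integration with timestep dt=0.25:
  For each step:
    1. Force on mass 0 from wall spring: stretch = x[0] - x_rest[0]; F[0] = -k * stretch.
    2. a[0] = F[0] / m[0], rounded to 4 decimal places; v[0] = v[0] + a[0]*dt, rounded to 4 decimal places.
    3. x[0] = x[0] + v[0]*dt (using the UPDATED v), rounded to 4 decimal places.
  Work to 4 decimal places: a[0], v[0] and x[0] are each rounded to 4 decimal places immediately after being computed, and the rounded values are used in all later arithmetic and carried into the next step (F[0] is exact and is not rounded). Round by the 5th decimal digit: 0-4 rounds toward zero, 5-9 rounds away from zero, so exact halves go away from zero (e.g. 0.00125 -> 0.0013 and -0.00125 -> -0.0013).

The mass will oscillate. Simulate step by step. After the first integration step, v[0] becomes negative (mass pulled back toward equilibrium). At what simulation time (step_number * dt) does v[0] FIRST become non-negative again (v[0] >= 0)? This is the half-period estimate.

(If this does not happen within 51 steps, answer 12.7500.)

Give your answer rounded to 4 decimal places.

Answer: 2.7500

Derivation:
Step 0: x=[8.7000] v=[0.0000]
Step 1: x=[8.5535] v=[-0.5860]
Step 2: x=[8.2748] v=[-1.1147]
Step 3: x=[7.8912] v=[-1.5346]
Step 4: x=[7.4401] v=[-1.8046]
Step 5: x=[6.9655] v=[-1.8984]
Step 6: x=[6.5138] v=[-1.8068]
Step 7: x=[6.1291] v=[-1.5388]
Step 8: x=[5.8490] v=[-1.1205]
Step 9: x=[5.7008] v=[-0.5928]
Step 10: x=[5.6990] v=[-0.0072]
Step 11: x=[5.8438] v=[0.5791]
First v>=0 after going negative at step 11, time=2.7500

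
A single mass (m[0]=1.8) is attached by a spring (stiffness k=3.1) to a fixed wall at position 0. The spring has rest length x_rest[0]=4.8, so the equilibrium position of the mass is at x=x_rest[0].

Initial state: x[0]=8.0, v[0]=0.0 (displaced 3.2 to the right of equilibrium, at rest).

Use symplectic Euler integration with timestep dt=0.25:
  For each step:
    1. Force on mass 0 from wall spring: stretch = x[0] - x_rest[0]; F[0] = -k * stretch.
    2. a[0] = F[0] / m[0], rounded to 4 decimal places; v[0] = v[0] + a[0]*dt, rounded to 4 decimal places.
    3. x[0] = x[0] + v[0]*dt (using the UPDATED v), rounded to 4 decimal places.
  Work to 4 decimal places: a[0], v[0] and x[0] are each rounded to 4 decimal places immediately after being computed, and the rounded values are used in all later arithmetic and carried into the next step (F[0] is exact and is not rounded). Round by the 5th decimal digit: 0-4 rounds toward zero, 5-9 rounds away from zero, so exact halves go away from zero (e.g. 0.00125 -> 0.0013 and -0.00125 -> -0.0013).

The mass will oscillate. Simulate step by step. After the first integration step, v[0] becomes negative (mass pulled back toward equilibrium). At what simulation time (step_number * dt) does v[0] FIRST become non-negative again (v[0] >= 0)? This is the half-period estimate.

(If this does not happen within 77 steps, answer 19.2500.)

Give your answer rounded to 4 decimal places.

Answer: 2.5000

Derivation:
Step 0: x=[8.0000] v=[0.0000]
Step 1: x=[7.6556] v=[-1.3778]
Step 2: x=[7.0038] v=[-2.6073]
Step 3: x=[6.1148] v=[-3.5562]
Step 4: x=[5.0842] v=[-4.1223]
Step 5: x=[4.0230] v=[-4.2447]
Step 6: x=[3.0455] v=[-3.9102]
Step 7: x=[2.2568] v=[-3.1548]
Step 8: x=[1.7419] v=[-2.0598]
Step 9: x=[1.5561] v=[-0.7431]
Step 10: x=[1.7195] v=[0.6536]
First v>=0 after going negative at step 10, time=2.5000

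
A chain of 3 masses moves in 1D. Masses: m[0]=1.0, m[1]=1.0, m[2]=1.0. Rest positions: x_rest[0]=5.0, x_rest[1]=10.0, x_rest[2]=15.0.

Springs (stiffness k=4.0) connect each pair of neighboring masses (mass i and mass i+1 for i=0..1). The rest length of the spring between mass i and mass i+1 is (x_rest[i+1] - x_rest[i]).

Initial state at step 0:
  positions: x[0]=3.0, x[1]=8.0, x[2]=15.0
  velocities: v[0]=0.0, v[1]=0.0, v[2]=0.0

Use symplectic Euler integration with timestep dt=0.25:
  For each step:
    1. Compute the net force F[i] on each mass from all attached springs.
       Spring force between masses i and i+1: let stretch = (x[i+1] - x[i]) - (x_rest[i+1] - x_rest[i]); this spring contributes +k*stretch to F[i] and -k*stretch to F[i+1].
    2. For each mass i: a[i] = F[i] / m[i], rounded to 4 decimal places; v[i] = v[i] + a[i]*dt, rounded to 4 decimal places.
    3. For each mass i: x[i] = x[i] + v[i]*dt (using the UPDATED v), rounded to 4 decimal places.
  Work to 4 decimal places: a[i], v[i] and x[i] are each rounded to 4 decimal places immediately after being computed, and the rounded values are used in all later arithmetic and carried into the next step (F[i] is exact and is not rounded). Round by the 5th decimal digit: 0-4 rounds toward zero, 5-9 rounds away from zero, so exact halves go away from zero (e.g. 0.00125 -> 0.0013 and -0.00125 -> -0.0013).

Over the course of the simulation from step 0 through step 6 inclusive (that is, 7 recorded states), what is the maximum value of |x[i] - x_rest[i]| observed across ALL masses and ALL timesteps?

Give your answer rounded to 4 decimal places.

Answer: 2.2343

Derivation:
Step 0: x=[3.0000 8.0000 15.0000] v=[0.0000 0.0000 0.0000]
Step 1: x=[3.0000 8.5000 14.5000] v=[0.0000 2.0000 -2.0000]
Step 2: x=[3.1250 9.1250 13.7500] v=[0.5000 2.5000 -3.0000]
Step 3: x=[3.5000 9.4063 13.0938] v=[1.5000 1.1250 -2.6250]
Step 4: x=[4.1016 9.1329 12.7657] v=[2.4063 -1.0938 -1.3125]
Step 5: x=[4.7110 8.5098 12.7794] v=[2.4376 -2.4923 0.0547]
Step 6: x=[5.0201 8.0044 12.9757] v=[1.2364 -2.0215 0.7851]
Max displacement = 2.2343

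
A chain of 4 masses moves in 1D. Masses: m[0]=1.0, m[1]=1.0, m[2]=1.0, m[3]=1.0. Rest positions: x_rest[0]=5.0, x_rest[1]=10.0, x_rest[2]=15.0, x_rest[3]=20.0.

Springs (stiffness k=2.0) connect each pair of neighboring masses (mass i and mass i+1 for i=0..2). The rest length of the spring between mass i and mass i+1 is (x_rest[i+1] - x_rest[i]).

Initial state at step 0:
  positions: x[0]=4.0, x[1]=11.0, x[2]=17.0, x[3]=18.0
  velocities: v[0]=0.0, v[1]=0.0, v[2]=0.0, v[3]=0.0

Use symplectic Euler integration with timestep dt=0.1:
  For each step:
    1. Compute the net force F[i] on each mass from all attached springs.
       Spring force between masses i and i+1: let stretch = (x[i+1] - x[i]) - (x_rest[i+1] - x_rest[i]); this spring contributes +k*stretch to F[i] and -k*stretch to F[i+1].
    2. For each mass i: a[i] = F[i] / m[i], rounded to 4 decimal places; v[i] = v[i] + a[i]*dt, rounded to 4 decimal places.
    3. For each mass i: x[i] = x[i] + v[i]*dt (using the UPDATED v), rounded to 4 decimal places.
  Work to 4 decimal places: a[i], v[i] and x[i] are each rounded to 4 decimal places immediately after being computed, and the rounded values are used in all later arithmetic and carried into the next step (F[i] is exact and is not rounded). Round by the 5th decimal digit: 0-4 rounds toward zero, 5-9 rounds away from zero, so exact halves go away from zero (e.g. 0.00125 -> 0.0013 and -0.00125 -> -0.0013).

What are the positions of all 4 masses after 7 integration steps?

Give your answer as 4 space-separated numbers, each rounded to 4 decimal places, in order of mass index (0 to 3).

Answer: 4.9725 10.4083 14.7975 19.8219

Derivation:
Step 0: x=[4.0000 11.0000 17.0000 18.0000] v=[0.0000 0.0000 0.0000 0.0000]
Step 1: x=[4.0400 10.9800 16.9000 18.0800] v=[0.4000 -0.2000 -1.0000 0.8000]
Step 2: x=[4.1188 10.9396 16.7052 18.2364] v=[0.7880 -0.4040 -1.9480 1.5640]
Step 3: x=[4.2340 10.8781 16.4257 18.4622] v=[1.1522 -0.6150 -2.7949 2.2578]
Step 4: x=[4.3821 10.7947 16.0760 18.7473] v=[1.4810 -0.8343 -3.4971 2.8505]
Step 5: x=[4.5585 10.6886 15.6741 19.0789] v=[1.7635 -1.0606 -4.0191 3.3162]
Step 6: x=[4.7575 10.5597 15.2406 19.4424] v=[1.9895 -1.2895 -4.3352 3.6352]
Step 7: x=[4.9725 10.4083 14.7975 19.8219] v=[2.1499 -1.5138 -4.4310 3.7948]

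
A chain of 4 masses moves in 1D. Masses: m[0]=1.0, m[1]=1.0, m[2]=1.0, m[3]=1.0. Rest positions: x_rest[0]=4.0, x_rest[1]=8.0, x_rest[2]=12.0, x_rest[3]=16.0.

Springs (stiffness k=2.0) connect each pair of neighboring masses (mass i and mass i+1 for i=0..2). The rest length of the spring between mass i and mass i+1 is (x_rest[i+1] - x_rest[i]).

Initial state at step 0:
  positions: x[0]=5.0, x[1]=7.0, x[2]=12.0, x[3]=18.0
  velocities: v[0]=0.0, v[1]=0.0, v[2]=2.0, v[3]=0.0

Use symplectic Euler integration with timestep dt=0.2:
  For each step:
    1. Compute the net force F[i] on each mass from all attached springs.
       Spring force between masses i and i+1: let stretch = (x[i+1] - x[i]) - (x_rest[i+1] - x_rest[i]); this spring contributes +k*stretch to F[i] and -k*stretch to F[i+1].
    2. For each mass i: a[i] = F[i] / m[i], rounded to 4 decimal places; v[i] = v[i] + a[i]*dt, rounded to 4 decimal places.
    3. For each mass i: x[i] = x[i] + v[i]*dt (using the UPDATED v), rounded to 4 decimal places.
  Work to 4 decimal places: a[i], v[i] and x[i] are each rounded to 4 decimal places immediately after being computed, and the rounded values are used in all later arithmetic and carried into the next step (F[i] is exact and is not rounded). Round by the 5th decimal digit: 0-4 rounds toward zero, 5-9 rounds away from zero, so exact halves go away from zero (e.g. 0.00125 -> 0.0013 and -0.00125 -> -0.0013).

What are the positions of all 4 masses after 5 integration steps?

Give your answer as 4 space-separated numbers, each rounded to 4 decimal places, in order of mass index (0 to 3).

Answer: 3.6046 9.7207 13.9661 16.7084

Derivation:
Step 0: x=[5.0000 7.0000 12.0000 18.0000] v=[0.0000 0.0000 2.0000 0.0000]
Step 1: x=[4.8400 7.2400 12.4800 17.8400] v=[-0.8000 1.2000 2.4000 -0.8000]
Step 2: x=[4.5520 7.7072 12.9696 17.5712] v=[-1.4400 2.3360 2.4480 -1.3440]
Step 3: x=[4.1964 8.3430 13.4063 17.2543] v=[-1.7779 3.1789 2.1837 -1.5846]
Step 4: x=[3.8525 9.0521 13.7458 16.9495] v=[-1.7193 3.5456 1.6976 -1.5238]
Step 5: x=[3.6046 9.7207 13.9661 16.7084] v=[-1.2395 3.3432 1.1016 -1.2053]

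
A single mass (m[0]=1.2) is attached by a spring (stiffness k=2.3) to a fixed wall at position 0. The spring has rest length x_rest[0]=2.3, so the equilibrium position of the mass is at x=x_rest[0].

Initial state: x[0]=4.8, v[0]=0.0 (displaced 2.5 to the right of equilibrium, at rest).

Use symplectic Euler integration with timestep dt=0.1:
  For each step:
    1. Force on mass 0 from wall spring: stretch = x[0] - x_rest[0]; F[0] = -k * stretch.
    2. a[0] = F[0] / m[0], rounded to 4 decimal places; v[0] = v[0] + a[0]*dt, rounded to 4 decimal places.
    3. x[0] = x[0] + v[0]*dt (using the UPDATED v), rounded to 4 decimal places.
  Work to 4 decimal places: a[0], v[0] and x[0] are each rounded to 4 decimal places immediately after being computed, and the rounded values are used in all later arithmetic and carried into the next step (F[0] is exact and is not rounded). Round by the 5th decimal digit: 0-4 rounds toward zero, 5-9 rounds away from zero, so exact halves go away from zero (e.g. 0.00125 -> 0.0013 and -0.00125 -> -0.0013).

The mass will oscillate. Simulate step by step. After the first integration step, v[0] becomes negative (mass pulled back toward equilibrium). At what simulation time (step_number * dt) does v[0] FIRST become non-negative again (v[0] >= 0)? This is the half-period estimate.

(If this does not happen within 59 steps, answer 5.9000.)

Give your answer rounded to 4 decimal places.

Step 0: x=[4.8000] v=[0.0000]
Step 1: x=[4.7521] v=[-0.4792]
Step 2: x=[4.6572] v=[-0.9492]
Step 3: x=[4.5171] v=[-1.4010]
Step 4: x=[4.3345] v=[-1.8259]
Step 5: x=[4.1129] v=[-2.2159]
Step 6: x=[3.8566] v=[-2.5634]
Step 7: x=[3.5704] v=[-2.8618]
Step 8: x=[3.2599] v=[-3.1053]
Step 9: x=[2.9310] v=[-3.2893]
Step 10: x=[2.5900] v=[-3.4102]
Step 11: x=[2.2434] v=[-3.4658]
Step 12: x=[1.8979] v=[-3.4550]
Step 13: x=[1.5601] v=[-3.3779]
Step 14: x=[1.2365] v=[-3.2361]
Step 15: x=[0.9333] v=[-3.0323]
Step 16: x=[0.6563] v=[-2.7704]
Step 17: x=[0.4108] v=[-2.4554]
Step 18: x=[0.2015] v=[-2.0933]
Step 19: x=[0.0324] v=[-1.6911]
Step 20: x=[-0.0933] v=[-1.2565]
Step 21: x=[-0.1731] v=[-0.7978]
Step 22: x=[-0.2055] v=[-0.3238]
Step 23: x=[-0.1899] v=[0.1564]
First v>=0 after going negative at step 23, time=2.3000

Answer: 2.3000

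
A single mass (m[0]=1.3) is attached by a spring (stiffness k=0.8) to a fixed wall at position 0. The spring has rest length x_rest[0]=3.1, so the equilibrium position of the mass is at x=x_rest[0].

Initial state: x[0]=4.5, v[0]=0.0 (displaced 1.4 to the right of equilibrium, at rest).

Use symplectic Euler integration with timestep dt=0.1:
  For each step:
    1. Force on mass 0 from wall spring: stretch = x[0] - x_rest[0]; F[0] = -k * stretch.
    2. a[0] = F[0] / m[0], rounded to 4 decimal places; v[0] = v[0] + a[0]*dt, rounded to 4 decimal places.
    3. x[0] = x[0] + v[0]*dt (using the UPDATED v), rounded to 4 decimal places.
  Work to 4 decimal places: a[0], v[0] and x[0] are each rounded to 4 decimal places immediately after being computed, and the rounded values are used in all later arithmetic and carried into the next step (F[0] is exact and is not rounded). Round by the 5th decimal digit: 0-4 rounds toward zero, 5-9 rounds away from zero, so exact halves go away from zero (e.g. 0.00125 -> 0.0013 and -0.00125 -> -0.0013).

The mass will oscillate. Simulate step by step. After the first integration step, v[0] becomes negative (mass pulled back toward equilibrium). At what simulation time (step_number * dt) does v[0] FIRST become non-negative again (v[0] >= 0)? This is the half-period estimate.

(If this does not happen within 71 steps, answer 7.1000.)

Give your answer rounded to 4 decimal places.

Step 0: x=[4.5000] v=[0.0000]
Step 1: x=[4.4914] v=[-0.0862]
Step 2: x=[4.4742] v=[-0.1718]
Step 3: x=[4.4486] v=[-0.2564]
Step 4: x=[4.4147] v=[-0.3394]
Step 5: x=[4.3727] v=[-0.4203]
Step 6: x=[4.3228] v=[-0.4986]
Step 7: x=[4.2654] v=[-0.5739]
Step 8: x=[4.2008] v=[-0.6456]
Step 9: x=[4.1295] v=[-0.7133]
Step 10: x=[4.0518] v=[-0.7767]
Step 11: x=[3.9683] v=[-0.8353]
Step 12: x=[3.8794] v=[-0.8887]
Step 13: x=[3.7857] v=[-0.9367]
Step 14: x=[3.6878] v=[-0.9789]
Step 15: x=[3.5863] v=[-1.0151]
Step 16: x=[3.4818] v=[-1.0450]
Step 17: x=[3.3750] v=[-1.0685]
Step 18: x=[3.2665] v=[-1.0854]
Step 19: x=[3.1569] v=[-1.0957]
Step 20: x=[3.0470] v=[-1.0992]
Step 21: x=[2.9374] v=[-1.0959]
Step 22: x=[2.8288] v=[-1.0859]
Step 23: x=[2.7219] v=[-1.0692]
Step 24: x=[2.6173] v=[-1.0459]
Step 25: x=[2.5157] v=[-1.0162]
Step 26: x=[2.4177] v=[-0.9802]
Step 27: x=[2.3239] v=[-0.9382]
Step 28: x=[2.2349] v=[-0.8904]
Step 29: x=[2.1512] v=[-0.8372]
Step 30: x=[2.0733] v=[-0.7788]
Step 31: x=[2.0017] v=[-0.7156]
Step 32: x=[1.9369] v=[-0.6480]
Step 33: x=[1.8793] v=[-0.5764]
Step 34: x=[1.8292] v=[-0.5013]
Step 35: x=[1.7869] v=[-0.4231]
Step 36: x=[1.7527] v=[-0.3423]
Step 37: x=[1.7268] v=[-0.2594]
Step 38: x=[1.7093] v=[-0.1749]
Step 39: x=[1.7004] v=[-0.0893]
Step 40: x=[1.7001] v=[-0.0032]
Step 41: x=[1.7084] v=[0.0830]
First v>=0 after going negative at step 41, time=4.1000

Answer: 4.1000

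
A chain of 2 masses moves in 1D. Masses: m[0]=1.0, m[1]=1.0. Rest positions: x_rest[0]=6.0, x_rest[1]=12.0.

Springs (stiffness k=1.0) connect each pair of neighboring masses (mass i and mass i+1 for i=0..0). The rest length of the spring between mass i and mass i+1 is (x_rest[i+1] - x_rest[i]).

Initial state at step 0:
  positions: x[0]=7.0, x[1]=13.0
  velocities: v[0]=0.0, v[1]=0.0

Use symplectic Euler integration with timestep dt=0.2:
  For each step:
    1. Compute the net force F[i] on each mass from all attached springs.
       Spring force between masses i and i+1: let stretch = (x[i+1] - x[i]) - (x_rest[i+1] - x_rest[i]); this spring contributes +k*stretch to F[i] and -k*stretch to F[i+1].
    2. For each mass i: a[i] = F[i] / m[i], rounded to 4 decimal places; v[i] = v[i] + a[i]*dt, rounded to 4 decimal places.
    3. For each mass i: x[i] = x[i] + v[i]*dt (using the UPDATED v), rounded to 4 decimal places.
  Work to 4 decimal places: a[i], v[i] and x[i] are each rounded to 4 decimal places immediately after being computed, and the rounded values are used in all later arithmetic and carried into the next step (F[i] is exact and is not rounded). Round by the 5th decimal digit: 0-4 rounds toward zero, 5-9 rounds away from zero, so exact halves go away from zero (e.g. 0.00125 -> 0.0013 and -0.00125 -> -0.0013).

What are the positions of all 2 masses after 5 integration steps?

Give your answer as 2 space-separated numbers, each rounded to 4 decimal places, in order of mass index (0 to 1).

Answer: 7.0000 13.0000

Derivation:
Step 0: x=[7.0000 13.0000] v=[0.0000 0.0000]
Step 1: x=[7.0000 13.0000] v=[0.0000 0.0000]
Step 2: x=[7.0000 13.0000] v=[0.0000 0.0000]
Step 3: x=[7.0000 13.0000] v=[0.0000 0.0000]
Step 4: x=[7.0000 13.0000] v=[0.0000 0.0000]
Step 5: x=[7.0000 13.0000] v=[0.0000 0.0000]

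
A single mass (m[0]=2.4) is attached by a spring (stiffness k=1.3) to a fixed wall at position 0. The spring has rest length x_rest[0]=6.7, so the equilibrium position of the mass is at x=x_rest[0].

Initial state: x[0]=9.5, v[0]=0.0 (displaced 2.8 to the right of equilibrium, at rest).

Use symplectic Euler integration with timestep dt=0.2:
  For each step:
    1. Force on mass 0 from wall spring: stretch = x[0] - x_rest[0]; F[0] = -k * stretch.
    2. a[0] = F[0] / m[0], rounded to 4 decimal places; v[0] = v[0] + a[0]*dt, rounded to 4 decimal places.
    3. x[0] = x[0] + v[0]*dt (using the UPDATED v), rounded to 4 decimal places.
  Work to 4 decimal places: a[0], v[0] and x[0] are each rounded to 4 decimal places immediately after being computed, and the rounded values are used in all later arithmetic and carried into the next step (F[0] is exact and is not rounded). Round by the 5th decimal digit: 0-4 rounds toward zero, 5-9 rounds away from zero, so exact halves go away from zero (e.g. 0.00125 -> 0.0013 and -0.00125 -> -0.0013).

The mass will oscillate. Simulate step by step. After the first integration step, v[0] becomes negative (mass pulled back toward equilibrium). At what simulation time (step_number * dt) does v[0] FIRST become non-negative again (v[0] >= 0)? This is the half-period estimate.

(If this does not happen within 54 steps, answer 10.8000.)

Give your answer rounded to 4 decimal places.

Answer: 4.4000

Derivation:
Step 0: x=[9.5000] v=[0.0000]
Step 1: x=[9.4393] v=[-0.3033]
Step 2: x=[9.3193] v=[-0.6001]
Step 3: x=[9.1425] v=[-0.8839]
Step 4: x=[8.9128] v=[-1.1485]
Step 5: x=[8.6352] v=[-1.3882]
Step 6: x=[8.3156] v=[-1.5978]
Step 7: x=[7.9610] v=[-1.7728]
Step 8: x=[7.5791] v=[-1.9094]
Step 9: x=[7.1782] v=[-2.0046]
Step 10: x=[6.7669] v=[-2.0564]
Step 11: x=[6.3542] v=[-2.0636]
Step 12: x=[5.9490] v=[-2.0261]
Step 13: x=[5.5601] v=[-1.9447]
Step 14: x=[5.1959] v=[-1.8212]
Step 15: x=[4.8642] v=[-1.6583]
Step 16: x=[4.5723] v=[-1.4594]
Step 17: x=[4.3265] v=[-1.2289]
Step 18: x=[4.1321] v=[-0.9718]
Step 19: x=[3.9934] v=[-0.6936]
Step 20: x=[3.9133] v=[-0.4004]
Step 21: x=[3.8936] v=[-0.0985]
Step 22: x=[3.9347] v=[0.2055]
First v>=0 after going negative at step 22, time=4.4000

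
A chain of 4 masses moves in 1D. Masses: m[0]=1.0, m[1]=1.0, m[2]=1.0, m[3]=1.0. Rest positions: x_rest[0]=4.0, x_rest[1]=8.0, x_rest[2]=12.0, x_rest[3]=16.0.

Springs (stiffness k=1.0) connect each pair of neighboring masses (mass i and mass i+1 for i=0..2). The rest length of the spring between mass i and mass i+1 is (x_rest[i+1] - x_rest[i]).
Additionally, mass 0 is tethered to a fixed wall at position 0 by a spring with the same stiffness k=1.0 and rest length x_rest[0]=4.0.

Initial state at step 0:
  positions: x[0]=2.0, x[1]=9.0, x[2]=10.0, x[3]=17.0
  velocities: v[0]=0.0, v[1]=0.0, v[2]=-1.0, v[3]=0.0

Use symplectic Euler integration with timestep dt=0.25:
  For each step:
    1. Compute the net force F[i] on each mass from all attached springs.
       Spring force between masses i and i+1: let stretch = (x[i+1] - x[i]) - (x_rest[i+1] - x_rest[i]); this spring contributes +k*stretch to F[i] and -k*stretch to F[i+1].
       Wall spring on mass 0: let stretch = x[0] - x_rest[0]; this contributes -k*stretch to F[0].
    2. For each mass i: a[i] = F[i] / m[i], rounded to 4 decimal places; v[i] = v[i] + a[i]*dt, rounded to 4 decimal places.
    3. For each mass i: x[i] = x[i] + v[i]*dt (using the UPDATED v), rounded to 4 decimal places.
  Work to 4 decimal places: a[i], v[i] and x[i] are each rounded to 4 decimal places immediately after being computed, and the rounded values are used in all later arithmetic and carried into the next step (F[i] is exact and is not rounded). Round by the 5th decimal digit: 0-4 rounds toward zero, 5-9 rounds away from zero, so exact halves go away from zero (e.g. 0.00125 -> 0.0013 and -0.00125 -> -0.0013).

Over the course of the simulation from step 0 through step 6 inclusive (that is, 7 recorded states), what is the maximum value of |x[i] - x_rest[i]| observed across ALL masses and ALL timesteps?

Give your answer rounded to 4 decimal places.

Answer: 2.4553

Derivation:
Step 0: x=[2.0000 9.0000 10.0000 17.0000] v=[0.0000 0.0000 -1.0000 0.0000]
Step 1: x=[2.3125 8.6250 10.1250 16.8125] v=[1.2500 -1.5000 0.5000 -0.7500]
Step 2: x=[2.8750 7.9492 10.5742 16.4570] v=[2.2500 -2.7031 1.7969 -1.4219]
Step 3: x=[3.5750 7.1204 11.2271 15.9839] v=[2.7998 -3.3154 2.6114 -1.8926]
Step 4: x=[4.2731 6.3266 11.9206 15.4635] v=[2.7924 -3.1751 2.7739 -2.0818]
Step 5: x=[4.8325 5.7541 12.4859 14.9716] v=[2.2375 -2.2900 2.2611 -1.9675]
Step 6: x=[5.1475 5.5447 12.7858 14.5744] v=[1.2598 -0.8375 1.1996 -1.5889]
Max displacement = 2.4553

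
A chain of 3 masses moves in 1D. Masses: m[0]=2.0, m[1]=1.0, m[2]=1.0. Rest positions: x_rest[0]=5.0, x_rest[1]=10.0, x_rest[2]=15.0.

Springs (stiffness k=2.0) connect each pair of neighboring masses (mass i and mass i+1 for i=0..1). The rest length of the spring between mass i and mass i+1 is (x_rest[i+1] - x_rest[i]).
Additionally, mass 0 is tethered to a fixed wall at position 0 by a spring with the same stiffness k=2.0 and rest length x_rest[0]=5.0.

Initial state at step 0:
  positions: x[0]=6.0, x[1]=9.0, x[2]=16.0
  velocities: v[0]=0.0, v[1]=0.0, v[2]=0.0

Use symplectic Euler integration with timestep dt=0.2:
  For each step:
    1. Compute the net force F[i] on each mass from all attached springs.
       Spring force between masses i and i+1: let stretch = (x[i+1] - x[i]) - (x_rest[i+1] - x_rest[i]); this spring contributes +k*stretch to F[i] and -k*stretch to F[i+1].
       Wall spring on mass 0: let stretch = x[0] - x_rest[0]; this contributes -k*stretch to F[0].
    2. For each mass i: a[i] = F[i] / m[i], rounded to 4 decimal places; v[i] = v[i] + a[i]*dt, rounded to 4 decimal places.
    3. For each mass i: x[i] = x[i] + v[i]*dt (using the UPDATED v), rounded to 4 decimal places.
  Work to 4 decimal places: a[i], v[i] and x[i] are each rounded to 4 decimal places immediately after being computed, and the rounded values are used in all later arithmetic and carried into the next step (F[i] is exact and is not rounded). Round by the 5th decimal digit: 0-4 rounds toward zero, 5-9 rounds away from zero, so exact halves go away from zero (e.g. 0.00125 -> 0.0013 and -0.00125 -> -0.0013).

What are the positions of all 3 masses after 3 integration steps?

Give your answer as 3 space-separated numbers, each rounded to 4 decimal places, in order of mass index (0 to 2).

Step 0: x=[6.0000 9.0000 16.0000] v=[0.0000 0.0000 0.0000]
Step 1: x=[5.8800 9.3200 15.8400] v=[-0.6000 1.6000 -0.8000]
Step 2: x=[5.6624 9.8864 15.5584] v=[-1.0880 2.8320 -1.4080]
Step 3: x=[5.3873 10.5686 15.2230] v=[-1.3757 3.4112 -1.6768]

Answer: 5.3873 10.5686 15.2230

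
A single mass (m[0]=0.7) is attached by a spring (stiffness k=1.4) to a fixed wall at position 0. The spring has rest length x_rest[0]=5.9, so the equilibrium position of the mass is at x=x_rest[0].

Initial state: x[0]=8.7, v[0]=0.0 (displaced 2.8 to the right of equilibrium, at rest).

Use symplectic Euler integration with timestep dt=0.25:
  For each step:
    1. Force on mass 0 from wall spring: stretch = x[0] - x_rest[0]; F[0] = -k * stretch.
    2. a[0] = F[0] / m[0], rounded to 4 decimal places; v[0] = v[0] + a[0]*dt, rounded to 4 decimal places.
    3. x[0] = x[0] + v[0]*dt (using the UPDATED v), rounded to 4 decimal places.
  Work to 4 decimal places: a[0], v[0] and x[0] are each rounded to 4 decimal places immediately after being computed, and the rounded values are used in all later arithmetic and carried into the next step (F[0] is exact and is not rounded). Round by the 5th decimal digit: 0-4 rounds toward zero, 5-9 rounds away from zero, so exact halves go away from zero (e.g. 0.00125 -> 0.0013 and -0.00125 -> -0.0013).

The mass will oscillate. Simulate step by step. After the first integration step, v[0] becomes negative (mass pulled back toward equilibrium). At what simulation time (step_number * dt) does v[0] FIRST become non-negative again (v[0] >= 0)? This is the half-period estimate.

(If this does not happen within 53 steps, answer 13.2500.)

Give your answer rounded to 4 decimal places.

Step 0: x=[8.7000] v=[0.0000]
Step 1: x=[8.3500] v=[-1.4000]
Step 2: x=[7.6938] v=[-2.6250]
Step 3: x=[6.8133] v=[-3.5219]
Step 4: x=[5.8187] v=[-3.9786]
Step 5: x=[4.8342] v=[-3.9380]
Step 6: x=[3.9829] v=[-3.4051]
Step 7: x=[3.3713] v=[-2.4466]
Step 8: x=[3.0757] v=[-1.1823]
Step 9: x=[3.1332] v=[0.2299]
First v>=0 after going negative at step 9, time=2.2500

Answer: 2.2500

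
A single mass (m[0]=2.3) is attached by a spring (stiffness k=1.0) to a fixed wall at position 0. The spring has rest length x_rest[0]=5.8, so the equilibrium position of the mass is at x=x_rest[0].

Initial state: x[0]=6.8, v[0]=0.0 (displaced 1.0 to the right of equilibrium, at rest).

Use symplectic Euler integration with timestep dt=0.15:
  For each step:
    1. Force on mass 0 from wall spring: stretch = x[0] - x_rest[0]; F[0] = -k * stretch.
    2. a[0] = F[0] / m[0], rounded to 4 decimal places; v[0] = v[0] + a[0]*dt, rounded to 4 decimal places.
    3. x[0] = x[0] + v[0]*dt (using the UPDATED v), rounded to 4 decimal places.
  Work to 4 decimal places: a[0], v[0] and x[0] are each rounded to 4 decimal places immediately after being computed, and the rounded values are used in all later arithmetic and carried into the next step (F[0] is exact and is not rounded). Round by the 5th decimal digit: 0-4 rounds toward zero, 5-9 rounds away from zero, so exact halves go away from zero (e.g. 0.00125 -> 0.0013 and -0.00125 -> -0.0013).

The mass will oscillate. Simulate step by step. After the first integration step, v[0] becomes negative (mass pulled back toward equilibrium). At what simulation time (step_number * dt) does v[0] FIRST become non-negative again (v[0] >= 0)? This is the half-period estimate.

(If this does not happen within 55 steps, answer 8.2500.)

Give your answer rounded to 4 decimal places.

Step 0: x=[6.8000] v=[0.0000]
Step 1: x=[6.7902] v=[-0.0652]
Step 2: x=[6.7707] v=[-0.1298]
Step 3: x=[6.7417] v=[-0.1931]
Step 4: x=[6.7035] v=[-0.2545]
Step 5: x=[6.6565] v=[-0.3134]
Step 6: x=[6.6011] v=[-0.3693]
Step 7: x=[6.5379] v=[-0.4215]
Step 8: x=[6.4675] v=[-0.4696]
Step 9: x=[6.3905] v=[-0.5131]
Step 10: x=[6.3078] v=[-0.5516]
Step 11: x=[6.2201] v=[-0.5847]
Step 12: x=[6.1283] v=[-0.6121]
Step 13: x=[6.0333] v=[-0.6335]
Step 14: x=[5.9360] v=[-0.6487]
Step 15: x=[5.8374] v=[-0.6576]
Step 16: x=[5.7384] v=[-0.6600]
Step 17: x=[5.6400] v=[-0.6560]
Step 18: x=[5.5432] v=[-0.6456]
Step 19: x=[5.4489] v=[-0.6288]
Step 20: x=[5.3580] v=[-0.6059]
Step 21: x=[5.2714] v=[-0.5771]
Step 22: x=[5.1900] v=[-0.5426]
Step 23: x=[5.1146] v=[-0.5028]
Step 24: x=[5.0459] v=[-0.4581]
Step 25: x=[4.9846] v=[-0.4089]
Step 26: x=[4.9312] v=[-0.3557]
Step 27: x=[4.8864] v=[-0.2990]
Step 28: x=[4.8505] v=[-0.2394]
Step 29: x=[4.8239] v=[-0.1775]
Step 30: x=[4.8068] v=[-0.1138]
Step 31: x=[4.7995] v=[-0.0490]
Step 32: x=[4.8019] v=[0.0163]
First v>=0 after going negative at step 32, time=4.8000

Answer: 4.8000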